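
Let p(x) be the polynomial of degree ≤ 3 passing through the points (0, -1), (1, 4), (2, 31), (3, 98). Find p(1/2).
-1/8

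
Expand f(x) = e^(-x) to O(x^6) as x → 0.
1 - x + x**2/2 - x**3/6 + x**4/24 - x**5/120 + O(x**6)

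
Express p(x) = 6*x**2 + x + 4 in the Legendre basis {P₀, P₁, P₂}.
(6)P₀ + P₁ + (4)P₂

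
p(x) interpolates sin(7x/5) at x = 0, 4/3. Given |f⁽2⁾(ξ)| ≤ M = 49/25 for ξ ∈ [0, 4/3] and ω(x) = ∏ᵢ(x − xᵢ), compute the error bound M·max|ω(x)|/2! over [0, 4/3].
98/225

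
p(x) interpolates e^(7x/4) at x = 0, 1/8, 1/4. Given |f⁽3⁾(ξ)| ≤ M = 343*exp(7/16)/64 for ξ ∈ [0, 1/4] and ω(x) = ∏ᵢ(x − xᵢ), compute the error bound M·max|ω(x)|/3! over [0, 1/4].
343*sqrt(3)*exp(7/16)/884736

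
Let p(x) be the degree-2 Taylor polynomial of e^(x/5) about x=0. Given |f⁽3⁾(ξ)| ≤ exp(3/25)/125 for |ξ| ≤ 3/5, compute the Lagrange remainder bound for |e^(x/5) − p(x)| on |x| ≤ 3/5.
9*exp(3/25)/31250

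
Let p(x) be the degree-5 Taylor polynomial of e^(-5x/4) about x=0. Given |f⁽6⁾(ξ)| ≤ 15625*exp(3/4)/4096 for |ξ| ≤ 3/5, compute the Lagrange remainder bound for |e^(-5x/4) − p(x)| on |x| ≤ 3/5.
81*exp(3/4)/327680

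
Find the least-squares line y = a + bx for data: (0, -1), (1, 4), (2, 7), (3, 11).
a = -3/5, b = 39/10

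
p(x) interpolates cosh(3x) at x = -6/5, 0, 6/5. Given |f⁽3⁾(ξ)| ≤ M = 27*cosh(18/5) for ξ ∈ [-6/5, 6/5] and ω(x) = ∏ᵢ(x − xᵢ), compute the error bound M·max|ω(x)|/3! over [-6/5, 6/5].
216*sqrt(3)*cosh(18/5)/125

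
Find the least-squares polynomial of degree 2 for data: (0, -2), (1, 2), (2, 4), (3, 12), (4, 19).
-59/35 + (62/35)x + (6/7)x²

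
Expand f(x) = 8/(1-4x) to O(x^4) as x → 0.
8 + 32*x + 128*x**2 + 512*x**3 + O(x**4)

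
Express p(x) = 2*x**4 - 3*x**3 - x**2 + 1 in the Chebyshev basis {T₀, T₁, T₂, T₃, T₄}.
(5/4)T₀ + (-9/4)T₁ + (1/2)T₂ + (-3/4)T₃ + (1/4)T₄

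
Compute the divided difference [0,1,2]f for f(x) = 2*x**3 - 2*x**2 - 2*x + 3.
4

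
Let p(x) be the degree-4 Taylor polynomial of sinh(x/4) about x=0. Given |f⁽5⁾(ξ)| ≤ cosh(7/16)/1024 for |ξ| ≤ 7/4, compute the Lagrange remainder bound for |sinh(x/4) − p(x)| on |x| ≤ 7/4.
16807*cosh(7/16)/125829120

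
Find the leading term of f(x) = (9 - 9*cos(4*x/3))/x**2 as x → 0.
8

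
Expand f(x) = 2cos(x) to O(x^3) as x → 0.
2 - x**2 + O(x**3)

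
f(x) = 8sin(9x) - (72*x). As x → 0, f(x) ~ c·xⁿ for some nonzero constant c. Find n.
3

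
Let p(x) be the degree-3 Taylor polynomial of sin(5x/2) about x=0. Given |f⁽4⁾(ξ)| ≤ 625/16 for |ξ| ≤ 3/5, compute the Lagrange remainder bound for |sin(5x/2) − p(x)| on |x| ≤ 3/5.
27/128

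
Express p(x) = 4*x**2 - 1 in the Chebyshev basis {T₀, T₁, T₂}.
T₀ + (2)T₂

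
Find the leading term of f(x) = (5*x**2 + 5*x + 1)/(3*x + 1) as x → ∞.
5*x/3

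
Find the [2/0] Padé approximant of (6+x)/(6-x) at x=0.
x**2/18 + x/3 + 1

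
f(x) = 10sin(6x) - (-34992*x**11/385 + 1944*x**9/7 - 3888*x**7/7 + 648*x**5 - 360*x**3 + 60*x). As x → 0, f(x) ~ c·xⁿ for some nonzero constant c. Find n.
13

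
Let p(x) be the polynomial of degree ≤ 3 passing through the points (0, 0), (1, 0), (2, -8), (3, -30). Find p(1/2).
5/8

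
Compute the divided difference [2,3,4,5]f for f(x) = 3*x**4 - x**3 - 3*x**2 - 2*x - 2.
41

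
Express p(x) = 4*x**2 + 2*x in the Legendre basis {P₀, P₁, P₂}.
(4/3)P₀ + (2)P₁ + (8/3)P₂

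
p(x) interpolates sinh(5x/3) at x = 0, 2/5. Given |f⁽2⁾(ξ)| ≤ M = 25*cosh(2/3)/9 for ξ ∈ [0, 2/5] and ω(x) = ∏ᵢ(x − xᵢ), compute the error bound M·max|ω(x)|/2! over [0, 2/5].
cosh(2/3)/18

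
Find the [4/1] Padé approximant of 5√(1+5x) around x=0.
(1875*x**4/128 - 125*x**3/8 + 225*x**2/8 + 30*x + 5)/(7*x/2 + 1)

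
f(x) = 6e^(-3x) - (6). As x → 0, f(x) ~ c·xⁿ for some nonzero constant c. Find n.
1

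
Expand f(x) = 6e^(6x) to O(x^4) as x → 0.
6 + 36*x + 108*x**2 + 216*x**3 + O(x**4)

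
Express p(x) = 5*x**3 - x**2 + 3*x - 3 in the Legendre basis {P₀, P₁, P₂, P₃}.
(-10/3)P₀ + (6)P₁ + (-2/3)P₂ + (2)P₃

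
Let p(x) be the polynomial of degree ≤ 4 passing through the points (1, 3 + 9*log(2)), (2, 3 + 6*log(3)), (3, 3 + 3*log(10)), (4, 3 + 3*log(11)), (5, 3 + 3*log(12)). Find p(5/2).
3 + log(450*11**(17/32)*2**(115/128)*3**(113/128)*5**(7/64)/11)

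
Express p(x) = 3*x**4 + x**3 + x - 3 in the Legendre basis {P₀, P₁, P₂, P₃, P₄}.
(-12/5)P₀ + (8/5)P₁ + (12/7)P₂ + (2/5)P₃ + (24/35)P₄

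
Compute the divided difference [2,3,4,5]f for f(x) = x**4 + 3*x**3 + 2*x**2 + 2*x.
17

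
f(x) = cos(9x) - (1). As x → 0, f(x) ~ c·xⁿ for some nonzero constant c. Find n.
2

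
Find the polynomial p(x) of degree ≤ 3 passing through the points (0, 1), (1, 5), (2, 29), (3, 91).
3*x**3 + x**2 + 1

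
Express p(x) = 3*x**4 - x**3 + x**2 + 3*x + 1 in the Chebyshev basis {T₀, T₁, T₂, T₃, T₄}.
(21/8)T₀ + (9/4)T₁ + (2)T₂ + (-1/4)T₃ + (3/8)T₄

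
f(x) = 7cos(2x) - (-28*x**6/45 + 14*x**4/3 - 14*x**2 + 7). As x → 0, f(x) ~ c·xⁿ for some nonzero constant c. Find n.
8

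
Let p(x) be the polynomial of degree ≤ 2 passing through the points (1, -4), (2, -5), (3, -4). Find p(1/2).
-11/4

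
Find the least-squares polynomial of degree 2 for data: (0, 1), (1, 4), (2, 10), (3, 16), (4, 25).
32/35 + (18/7)x + (6/7)x²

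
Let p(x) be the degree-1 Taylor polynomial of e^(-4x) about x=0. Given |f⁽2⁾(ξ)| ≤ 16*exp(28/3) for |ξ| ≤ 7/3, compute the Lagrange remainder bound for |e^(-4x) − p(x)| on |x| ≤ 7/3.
392*exp(28/3)/9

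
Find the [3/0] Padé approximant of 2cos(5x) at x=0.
2 - 25*x**2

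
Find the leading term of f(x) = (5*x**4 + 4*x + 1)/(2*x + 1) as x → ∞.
5*x**3/2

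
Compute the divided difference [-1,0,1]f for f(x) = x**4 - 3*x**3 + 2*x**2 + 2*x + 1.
3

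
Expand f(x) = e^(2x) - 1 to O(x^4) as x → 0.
2*x + 2*x**2 + 4*x**3/3 + O(x**4)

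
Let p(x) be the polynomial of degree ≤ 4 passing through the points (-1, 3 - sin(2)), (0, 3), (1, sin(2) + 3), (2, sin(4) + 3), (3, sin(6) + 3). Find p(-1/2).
-105*sin(2)/128 + 7*sin(4)/32 - 5*sin(6)/128 + 3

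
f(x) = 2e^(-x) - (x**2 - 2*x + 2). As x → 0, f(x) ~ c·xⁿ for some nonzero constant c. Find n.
3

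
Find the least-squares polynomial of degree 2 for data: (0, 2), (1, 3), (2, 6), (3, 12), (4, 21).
74/35 + (-51/70)x + (19/14)x²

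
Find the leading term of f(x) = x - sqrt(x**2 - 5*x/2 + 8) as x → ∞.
5/4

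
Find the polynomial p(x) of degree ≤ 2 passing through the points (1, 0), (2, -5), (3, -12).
-x**2 - 2*x + 3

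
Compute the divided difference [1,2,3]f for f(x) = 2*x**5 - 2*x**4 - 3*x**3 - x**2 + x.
111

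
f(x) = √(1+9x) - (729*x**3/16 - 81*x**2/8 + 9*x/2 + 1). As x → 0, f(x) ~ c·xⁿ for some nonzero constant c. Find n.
4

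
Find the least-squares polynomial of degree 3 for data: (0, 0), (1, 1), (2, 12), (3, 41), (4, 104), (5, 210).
-2/21 + (155/126)x + (-143/84)x² + (71/36)x³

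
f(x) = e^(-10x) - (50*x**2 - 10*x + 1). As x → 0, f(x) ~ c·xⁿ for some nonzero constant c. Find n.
3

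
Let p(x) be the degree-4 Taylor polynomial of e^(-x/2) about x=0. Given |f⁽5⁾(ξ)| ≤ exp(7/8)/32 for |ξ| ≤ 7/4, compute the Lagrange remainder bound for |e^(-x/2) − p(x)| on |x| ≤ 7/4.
16807*exp(7/8)/3932160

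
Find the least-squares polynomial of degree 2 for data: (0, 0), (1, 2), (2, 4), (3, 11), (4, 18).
1/7 + (3/14)x + (15/14)x²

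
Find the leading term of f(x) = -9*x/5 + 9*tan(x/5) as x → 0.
3*x**3/125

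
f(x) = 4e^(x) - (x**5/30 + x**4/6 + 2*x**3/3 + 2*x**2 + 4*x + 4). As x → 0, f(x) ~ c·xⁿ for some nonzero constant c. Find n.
6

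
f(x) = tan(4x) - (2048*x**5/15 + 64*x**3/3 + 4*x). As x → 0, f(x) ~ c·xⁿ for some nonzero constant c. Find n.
7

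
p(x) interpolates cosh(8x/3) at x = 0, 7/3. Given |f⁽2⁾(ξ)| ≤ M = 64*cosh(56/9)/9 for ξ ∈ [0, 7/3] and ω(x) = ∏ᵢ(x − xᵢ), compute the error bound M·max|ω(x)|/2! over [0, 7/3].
392*cosh(56/9)/81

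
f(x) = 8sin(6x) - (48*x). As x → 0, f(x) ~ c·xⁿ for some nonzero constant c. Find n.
3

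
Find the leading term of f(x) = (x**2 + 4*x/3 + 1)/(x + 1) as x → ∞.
x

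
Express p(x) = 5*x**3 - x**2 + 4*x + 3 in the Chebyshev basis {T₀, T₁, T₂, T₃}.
(5/2)T₀ + (31/4)T₁ + (-1/2)T₂ + (5/4)T₃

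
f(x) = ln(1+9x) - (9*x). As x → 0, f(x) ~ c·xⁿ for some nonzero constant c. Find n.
2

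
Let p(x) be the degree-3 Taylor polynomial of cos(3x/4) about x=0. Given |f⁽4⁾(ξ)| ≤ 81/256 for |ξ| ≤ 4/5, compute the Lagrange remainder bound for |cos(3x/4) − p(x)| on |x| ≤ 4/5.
27/5000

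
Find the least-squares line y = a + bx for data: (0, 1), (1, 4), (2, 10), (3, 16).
a = 1/10, b = 51/10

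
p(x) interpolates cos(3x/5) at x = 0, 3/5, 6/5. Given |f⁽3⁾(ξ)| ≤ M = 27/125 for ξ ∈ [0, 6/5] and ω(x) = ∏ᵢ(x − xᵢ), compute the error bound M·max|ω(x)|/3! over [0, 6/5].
27*sqrt(3)/15625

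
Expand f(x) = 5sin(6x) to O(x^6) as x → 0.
30*x - 180*x**3 + 324*x**5 + O(x**6)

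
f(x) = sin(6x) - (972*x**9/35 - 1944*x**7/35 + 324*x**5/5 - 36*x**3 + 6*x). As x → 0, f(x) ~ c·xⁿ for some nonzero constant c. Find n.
11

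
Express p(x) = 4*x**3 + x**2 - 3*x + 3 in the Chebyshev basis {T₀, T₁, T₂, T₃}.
(7/2)T₀ + (1/2)T₂ + T₃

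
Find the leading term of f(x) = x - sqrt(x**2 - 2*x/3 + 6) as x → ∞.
1/3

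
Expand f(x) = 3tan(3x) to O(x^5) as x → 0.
9*x + 27*x**3 + O(x**5)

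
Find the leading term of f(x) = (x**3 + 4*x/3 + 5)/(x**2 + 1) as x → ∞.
x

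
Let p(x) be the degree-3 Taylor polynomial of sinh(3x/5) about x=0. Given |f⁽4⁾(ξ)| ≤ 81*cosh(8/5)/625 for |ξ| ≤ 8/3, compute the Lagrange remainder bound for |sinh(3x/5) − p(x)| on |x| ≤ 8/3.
512*cosh(8/5)/1875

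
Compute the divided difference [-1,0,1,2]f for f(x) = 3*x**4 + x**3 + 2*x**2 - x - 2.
7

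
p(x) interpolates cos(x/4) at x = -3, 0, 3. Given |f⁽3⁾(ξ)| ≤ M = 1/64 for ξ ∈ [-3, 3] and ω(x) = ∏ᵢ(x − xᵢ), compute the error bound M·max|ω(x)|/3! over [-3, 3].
sqrt(3)/64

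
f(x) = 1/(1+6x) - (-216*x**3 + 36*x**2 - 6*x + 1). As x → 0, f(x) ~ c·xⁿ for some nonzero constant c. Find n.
4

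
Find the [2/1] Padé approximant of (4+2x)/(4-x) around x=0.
(x/2 + 1)/(1 - x/4)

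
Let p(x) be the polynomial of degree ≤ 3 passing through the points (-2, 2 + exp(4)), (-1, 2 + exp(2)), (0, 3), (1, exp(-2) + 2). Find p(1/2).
(5 + (-5*exp(2) + 47 + exp(4))*exp(2))*exp(-2)/16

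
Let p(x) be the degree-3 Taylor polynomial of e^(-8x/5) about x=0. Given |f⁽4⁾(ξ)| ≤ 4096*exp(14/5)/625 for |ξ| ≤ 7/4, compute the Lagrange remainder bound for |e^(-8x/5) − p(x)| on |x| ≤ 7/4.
4802*exp(14/5)/1875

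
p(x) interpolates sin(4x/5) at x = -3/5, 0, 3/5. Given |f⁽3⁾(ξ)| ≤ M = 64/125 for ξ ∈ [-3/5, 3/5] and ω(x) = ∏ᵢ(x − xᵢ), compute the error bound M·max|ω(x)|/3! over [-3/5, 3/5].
64*sqrt(3)/15625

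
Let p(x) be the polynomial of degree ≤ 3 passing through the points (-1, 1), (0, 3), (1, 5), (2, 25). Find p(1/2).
23/8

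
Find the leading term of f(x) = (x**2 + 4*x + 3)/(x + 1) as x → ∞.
x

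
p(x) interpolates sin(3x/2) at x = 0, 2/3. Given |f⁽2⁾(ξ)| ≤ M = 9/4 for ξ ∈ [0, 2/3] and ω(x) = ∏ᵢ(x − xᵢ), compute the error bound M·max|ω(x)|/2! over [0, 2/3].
1/8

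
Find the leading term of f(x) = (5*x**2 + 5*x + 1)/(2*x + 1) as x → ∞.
5*x/2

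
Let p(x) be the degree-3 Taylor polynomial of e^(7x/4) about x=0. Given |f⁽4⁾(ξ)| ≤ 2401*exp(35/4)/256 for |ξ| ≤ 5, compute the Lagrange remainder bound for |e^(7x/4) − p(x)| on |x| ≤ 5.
1500625*exp(35/4)/6144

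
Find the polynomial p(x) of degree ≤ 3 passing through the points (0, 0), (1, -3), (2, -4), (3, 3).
x**3 - 2*x**2 - 2*x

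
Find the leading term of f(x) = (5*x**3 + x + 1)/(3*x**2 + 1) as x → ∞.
5*x/3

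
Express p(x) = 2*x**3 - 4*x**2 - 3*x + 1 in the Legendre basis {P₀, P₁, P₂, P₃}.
(-1/3)P₀ + (-9/5)P₁ + (-8/3)P₂ + (4/5)P₃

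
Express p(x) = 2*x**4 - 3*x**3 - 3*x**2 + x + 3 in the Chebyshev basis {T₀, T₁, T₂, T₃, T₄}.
(9/4)T₀ + (-5/4)T₁ + (-1/2)T₂ + (-3/4)T₃ + (1/4)T₄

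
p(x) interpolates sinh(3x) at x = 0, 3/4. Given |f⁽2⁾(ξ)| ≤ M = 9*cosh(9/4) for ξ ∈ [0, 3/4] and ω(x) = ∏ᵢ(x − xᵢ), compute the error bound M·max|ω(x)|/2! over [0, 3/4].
81*cosh(9/4)/128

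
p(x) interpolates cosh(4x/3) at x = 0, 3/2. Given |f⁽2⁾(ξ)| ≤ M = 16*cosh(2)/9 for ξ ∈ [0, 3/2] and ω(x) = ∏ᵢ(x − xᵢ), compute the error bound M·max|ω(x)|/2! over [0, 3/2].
cosh(2)/2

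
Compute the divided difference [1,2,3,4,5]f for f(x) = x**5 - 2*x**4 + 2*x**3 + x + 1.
13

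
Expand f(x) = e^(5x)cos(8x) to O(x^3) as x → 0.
1 + 5*x - 39*x**2/2 + O(x**3)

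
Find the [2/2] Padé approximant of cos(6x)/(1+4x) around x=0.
(9*x**2 - 6*x + 1)/(3*x**2 - 2*x + 1)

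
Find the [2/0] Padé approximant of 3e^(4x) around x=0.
24*x**2 + 12*x + 3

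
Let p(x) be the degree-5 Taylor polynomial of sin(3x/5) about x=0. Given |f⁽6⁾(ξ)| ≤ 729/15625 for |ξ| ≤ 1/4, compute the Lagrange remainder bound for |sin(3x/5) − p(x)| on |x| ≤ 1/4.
81/5120000000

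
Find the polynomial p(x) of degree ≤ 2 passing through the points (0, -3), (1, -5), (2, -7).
-2*x - 3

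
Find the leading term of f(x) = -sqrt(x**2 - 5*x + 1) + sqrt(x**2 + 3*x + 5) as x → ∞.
4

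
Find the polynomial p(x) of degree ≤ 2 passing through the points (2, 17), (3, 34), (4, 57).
3*x**2 + 2*x + 1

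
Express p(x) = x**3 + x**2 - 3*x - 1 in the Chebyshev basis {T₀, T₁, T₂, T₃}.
(-1/2)T₀ + (-9/4)T₁ + (1/2)T₂ + (1/4)T₃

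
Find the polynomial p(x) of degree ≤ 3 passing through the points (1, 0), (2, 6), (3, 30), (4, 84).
2*x**3 - 3*x**2 + x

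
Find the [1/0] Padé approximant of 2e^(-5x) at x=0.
2 - 10*x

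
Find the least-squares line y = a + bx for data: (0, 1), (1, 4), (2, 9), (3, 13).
a = 3/5, b = 41/10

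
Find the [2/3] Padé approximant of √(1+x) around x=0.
(7*x**2/16 + 7*x/5 + 1)/(-x**3/160 + 9*x**2/80 + 9*x/10 + 1)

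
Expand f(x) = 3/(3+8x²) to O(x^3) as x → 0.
1 - 8*x**2/3 + O(x**3)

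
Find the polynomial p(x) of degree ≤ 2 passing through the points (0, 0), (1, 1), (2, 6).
2*x**2 - x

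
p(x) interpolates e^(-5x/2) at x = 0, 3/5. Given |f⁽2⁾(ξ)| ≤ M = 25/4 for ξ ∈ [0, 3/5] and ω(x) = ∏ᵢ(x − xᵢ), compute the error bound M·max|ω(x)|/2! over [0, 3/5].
9/32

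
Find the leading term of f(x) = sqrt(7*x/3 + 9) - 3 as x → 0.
7*x/18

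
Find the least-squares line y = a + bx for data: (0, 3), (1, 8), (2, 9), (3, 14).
a = 17/5, b = 17/5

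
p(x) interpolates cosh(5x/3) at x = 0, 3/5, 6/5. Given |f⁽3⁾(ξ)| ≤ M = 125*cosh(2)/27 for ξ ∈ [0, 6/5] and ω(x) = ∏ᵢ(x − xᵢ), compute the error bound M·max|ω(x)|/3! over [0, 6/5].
sqrt(3)*cosh(2)/27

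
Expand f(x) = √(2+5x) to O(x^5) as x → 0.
sqrt(2) + 5*sqrt(2)*x/4 - 25*sqrt(2)*x**2/32 + 125*sqrt(2)*x**3/128 - 3125*sqrt(2)*x**4/2048 + O(x**5)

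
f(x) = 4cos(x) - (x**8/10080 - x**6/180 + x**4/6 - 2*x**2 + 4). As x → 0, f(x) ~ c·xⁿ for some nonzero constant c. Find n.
10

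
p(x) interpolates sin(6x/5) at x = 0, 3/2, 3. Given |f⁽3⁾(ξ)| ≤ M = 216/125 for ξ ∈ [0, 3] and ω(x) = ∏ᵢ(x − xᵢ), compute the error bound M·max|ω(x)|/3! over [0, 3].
27*sqrt(3)/125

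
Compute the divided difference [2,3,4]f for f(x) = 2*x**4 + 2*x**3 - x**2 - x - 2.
127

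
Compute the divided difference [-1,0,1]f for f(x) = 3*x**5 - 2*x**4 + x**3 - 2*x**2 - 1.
-4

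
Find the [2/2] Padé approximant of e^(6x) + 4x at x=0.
(39*x**2 + 13*x + 1)/(-9*x**2 + 3*x + 1)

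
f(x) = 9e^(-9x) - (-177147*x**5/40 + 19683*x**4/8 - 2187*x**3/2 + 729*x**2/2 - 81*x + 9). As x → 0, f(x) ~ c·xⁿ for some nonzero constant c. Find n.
6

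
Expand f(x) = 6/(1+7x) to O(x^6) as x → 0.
6 - 42*x + 294*x**2 - 2058*x**3 + 14406*x**4 - 100842*x**5 + O(x**6)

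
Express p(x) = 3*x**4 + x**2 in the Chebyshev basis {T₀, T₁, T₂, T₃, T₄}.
(13/8)T₀ + (2)T₂ + (3/8)T₄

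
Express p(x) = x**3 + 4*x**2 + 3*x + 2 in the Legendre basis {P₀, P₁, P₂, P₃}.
(10/3)P₀ + (18/5)P₁ + (8/3)P₂ + (2/5)P₃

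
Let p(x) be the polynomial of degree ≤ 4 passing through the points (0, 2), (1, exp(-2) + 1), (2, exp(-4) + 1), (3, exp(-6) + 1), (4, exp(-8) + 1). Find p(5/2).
(-20*exp(6) - 5 + 60*exp(2) + 90*exp(4) + 131*exp(8))*exp(-8)/128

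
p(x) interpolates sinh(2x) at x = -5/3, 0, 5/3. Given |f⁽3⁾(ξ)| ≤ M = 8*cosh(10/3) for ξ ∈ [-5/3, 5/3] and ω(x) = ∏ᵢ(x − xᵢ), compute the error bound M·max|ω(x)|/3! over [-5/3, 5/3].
1000*sqrt(3)*cosh(10/3)/729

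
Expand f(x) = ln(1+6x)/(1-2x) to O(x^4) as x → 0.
6*x - 6*x**2 + 60*x**3 + O(x**4)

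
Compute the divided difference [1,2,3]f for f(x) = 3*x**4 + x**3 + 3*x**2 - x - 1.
84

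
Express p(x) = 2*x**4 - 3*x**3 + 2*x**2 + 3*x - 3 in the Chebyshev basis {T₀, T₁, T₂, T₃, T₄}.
(-5/4)T₀ + (3/4)T₁ + (2)T₂ + (-3/4)T₃ + (1/4)T₄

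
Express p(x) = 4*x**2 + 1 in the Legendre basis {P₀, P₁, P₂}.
(7/3)P₀ + (8/3)P₂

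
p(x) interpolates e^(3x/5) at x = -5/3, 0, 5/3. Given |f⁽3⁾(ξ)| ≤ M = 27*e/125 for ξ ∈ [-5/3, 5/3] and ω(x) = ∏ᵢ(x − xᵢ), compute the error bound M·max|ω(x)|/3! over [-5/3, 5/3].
sqrt(3)*e/27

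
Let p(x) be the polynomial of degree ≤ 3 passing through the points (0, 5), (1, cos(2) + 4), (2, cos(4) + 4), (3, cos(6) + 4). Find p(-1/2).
21*cos(4)/16 - 5*cos(6)/16 - 35*cos(2)/16 + 99/16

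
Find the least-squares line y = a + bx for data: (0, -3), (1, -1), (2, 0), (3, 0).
a = -5/2, b = 1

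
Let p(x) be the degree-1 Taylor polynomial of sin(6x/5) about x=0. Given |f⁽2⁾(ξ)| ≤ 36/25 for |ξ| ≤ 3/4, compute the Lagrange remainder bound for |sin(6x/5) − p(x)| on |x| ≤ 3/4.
81/200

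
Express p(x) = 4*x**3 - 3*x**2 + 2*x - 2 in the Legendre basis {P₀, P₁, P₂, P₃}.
(-3)P₀ + (22/5)P₁ + (-2)P₂ + (8/5)P₃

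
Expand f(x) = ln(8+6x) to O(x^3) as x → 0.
log(8) + 3*x/4 - 9*x**2/32 + O(x**3)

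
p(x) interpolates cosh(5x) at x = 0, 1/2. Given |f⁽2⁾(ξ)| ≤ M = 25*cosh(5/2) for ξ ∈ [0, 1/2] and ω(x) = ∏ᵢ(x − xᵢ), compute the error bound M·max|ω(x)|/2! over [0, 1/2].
25*cosh(5/2)/32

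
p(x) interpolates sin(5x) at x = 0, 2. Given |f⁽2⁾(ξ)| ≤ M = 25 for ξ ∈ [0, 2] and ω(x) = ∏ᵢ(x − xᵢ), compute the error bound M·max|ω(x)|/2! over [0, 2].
25/2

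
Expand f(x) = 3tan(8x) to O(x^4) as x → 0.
24*x + 512*x**3 + O(x**4)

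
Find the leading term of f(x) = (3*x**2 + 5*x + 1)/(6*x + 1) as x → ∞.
x/2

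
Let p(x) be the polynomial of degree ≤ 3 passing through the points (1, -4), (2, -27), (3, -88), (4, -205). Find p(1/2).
-9/8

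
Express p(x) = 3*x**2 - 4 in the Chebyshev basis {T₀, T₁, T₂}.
(-5/2)T₀ + (3/2)T₂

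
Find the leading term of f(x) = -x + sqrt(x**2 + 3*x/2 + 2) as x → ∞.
3/4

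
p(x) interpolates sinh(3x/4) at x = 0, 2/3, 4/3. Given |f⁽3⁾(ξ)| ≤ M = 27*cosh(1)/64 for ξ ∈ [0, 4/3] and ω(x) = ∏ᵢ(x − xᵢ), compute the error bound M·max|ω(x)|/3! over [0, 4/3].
sqrt(3)*cosh(1)/216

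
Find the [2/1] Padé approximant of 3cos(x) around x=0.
3 - 3*x**2/2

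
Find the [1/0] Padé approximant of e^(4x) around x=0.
4*x + 1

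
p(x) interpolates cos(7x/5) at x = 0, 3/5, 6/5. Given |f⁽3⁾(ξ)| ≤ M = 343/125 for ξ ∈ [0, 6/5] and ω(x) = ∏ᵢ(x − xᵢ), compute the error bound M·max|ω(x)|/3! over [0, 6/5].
343*sqrt(3)/15625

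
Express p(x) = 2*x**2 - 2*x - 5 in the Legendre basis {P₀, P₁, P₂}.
(-13/3)P₀ + (-2)P₁ + (4/3)P₂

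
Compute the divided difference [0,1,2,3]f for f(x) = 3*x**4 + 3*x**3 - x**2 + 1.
21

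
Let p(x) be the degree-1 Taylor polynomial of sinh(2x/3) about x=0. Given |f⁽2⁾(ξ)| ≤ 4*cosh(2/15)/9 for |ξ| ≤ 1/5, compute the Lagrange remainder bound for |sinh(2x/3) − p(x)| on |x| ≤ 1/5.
2*cosh(2/15)/225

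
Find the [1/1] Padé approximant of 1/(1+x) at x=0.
1/(x + 1)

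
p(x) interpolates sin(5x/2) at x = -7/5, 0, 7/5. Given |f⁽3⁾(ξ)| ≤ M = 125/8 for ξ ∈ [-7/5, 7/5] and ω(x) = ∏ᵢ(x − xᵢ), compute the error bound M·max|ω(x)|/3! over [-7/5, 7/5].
343*sqrt(3)/216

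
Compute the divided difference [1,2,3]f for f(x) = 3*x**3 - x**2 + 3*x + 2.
17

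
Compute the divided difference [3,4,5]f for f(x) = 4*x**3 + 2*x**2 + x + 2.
50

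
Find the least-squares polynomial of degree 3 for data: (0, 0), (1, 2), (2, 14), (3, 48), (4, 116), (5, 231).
-2/63 + (503/378)x + (-317/252)x² + (221/108)x³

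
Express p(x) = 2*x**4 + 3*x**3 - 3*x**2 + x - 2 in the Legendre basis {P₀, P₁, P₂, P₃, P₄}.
(-13/5)P₀ + (14/5)P₁ + (-6/7)P₂ + (6/5)P₃ + (16/35)P₄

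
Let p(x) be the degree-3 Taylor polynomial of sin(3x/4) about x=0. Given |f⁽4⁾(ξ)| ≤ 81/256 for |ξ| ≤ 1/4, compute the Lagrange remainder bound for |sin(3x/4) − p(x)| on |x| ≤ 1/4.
27/524288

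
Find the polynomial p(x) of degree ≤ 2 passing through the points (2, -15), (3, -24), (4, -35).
-x**2 - 4*x - 3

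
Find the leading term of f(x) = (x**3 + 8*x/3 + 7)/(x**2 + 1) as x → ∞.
x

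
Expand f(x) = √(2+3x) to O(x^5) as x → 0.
sqrt(2) + 3*sqrt(2)*x/4 - 9*sqrt(2)*x**2/32 + 27*sqrt(2)*x**3/128 - 405*sqrt(2)*x**4/2048 + O(x**5)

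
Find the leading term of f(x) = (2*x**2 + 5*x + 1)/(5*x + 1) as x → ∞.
2*x/5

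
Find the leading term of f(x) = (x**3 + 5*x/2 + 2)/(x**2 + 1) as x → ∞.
x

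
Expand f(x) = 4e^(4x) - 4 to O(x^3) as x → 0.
16*x + 32*x**2 + O(x**3)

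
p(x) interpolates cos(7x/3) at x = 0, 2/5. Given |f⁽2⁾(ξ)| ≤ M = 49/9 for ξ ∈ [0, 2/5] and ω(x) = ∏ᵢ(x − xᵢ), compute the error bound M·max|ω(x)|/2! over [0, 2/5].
49/450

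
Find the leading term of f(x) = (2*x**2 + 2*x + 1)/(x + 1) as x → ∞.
2*x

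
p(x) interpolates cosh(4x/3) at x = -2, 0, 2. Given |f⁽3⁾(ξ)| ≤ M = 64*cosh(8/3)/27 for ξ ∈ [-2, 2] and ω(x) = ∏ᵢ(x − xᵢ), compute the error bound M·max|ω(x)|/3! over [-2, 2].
512*sqrt(3)*cosh(8/3)/729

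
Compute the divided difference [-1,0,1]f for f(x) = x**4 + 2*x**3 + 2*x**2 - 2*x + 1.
3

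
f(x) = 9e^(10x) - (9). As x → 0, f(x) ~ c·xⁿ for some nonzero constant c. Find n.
1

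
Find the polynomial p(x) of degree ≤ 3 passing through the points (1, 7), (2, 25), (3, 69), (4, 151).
2*x**3 + x**2 + x + 3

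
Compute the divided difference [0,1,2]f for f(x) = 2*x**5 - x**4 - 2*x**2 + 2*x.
21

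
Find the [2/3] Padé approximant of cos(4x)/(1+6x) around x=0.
(1 - 20*x**2/3)/(8*x**3 + 4*x**2/3 + 6*x + 1)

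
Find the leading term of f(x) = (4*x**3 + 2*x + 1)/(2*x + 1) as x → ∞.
2*x**2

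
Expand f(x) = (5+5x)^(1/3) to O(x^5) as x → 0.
5**(1/3) + 5**(1/3)*x/3 - 5**(1/3)*x**2/9 + 5*5**(1/3)*x**3/81 - 10*5**(1/3)*x**4/243 + O(x**5)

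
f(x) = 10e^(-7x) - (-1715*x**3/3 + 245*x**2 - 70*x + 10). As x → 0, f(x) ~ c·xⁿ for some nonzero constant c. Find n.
4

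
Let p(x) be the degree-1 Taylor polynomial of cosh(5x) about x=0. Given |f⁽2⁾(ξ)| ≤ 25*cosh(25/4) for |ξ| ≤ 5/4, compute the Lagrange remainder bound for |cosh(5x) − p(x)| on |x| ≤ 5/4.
625*cosh(25/4)/32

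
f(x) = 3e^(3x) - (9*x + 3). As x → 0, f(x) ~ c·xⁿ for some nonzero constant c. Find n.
2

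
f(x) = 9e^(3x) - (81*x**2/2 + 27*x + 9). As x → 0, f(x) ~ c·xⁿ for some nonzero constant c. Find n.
3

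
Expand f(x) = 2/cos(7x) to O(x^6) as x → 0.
2 + 49*x**2 + 12005*x**4/12 + O(x**6)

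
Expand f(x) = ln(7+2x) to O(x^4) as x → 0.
log(7) + 2*x/7 - 2*x**2/49 + 8*x**3/1029 + O(x**4)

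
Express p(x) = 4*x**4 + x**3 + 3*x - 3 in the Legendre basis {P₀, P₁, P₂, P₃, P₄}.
(-11/5)P₀ + (18/5)P₁ + (16/7)P₂ + (2/5)P₃ + (32/35)P₄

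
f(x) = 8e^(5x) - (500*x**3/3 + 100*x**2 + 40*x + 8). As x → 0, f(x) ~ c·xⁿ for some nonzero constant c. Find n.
4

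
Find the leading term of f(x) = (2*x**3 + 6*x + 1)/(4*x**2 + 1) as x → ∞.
x/2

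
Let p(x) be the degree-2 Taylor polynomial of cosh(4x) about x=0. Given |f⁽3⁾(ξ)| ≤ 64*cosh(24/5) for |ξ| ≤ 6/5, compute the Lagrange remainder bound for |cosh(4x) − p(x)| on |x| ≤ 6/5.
2304*cosh(24/5)/125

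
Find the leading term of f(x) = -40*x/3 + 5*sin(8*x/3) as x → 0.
-1280*x**3/81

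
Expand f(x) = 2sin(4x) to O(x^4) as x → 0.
8*x - 64*x**3/3 + O(x**4)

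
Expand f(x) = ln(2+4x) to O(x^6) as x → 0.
log(2) + 2*x - 2*x**2 + 8*x**3/3 - 4*x**4 + 32*x**5/5 + O(x**6)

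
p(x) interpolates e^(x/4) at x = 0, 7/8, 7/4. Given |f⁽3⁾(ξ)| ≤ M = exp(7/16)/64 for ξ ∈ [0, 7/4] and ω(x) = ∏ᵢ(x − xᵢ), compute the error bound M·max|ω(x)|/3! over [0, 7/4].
343*sqrt(3)*exp(7/16)/884736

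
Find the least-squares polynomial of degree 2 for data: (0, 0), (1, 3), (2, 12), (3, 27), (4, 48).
(3)x²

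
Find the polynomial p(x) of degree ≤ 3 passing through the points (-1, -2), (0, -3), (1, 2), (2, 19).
x**3 + 3*x**2 + x - 3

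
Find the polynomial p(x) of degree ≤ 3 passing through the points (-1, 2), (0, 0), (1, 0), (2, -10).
-2*x**3 + x**2 + x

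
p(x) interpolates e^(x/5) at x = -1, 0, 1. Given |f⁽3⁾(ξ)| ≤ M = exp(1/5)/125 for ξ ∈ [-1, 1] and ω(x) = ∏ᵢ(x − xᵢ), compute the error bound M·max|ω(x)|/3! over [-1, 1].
sqrt(3)*exp(1/5)/3375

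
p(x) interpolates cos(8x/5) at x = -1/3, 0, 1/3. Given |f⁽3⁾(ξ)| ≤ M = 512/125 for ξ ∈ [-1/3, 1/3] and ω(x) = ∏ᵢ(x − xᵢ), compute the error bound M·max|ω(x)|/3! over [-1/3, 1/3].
512*sqrt(3)/91125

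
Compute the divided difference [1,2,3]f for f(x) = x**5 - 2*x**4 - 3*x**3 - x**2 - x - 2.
21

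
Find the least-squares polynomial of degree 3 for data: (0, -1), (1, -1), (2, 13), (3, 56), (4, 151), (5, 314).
-23/21 + (71/126)x + (-269/84)x² + (113/36)x³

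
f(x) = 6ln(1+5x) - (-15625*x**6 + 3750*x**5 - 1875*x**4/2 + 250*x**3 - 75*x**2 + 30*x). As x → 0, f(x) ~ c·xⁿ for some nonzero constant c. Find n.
7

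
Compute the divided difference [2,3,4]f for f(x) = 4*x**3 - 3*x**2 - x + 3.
33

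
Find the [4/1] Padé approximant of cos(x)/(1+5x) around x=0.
(x**4/24 - x**2/2 + 1)/(5*x + 1)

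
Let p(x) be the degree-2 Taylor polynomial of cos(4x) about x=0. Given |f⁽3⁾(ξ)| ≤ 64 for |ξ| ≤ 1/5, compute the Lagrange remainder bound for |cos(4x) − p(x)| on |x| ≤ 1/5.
32/375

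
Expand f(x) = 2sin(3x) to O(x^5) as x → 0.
6*x - 9*x**3 + O(x**5)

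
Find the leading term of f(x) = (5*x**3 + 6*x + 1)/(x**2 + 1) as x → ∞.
5*x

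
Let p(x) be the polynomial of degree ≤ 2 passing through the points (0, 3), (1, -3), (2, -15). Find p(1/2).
3/4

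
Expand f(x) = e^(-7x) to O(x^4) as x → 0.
1 - 7*x + 49*x**2/2 - 343*x**3/6 + O(x**4)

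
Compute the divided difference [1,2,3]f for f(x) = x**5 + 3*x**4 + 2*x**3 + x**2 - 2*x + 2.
178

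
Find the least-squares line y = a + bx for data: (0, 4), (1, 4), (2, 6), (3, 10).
a = 3, b = 2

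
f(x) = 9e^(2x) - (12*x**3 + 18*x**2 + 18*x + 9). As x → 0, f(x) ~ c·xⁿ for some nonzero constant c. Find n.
4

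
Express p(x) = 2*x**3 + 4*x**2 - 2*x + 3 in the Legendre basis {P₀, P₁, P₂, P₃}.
(13/3)P₀ + (-4/5)P₁ + (8/3)P₂ + (4/5)P₃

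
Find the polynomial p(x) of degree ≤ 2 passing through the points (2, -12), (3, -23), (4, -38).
-2*x**2 - x - 2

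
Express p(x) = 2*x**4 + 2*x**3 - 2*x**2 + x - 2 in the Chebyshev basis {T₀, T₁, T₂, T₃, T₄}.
(-9/4)T₀ + (5/2)T₁ + (1/2)T₃ + (1/4)T₄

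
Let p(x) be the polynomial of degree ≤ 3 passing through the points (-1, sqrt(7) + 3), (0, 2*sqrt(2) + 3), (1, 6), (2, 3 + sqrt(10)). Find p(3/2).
-5*sqrt(2)/8 + sqrt(7)/16 + 5*sqrt(10)/16 + 93/16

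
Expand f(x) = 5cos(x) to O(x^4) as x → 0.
5 - 5*x**2/2 + O(x**4)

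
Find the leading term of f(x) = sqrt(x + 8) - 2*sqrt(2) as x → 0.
sqrt(2)*x/8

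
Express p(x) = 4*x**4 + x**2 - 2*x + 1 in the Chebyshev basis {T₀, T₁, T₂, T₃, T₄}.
(3)T₀ + (-2)T₁ + (5/2)T₂ + (1/2)T₄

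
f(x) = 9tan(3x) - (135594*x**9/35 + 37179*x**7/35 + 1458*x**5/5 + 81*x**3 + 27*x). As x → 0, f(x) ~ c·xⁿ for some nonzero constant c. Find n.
11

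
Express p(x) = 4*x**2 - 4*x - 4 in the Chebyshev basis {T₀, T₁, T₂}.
(-2)T₀ + (-4)T₁ + (2)T₂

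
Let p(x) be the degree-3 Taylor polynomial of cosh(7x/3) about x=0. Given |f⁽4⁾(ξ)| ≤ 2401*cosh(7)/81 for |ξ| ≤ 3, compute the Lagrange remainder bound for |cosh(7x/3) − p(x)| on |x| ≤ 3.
2401*cosh(7)/24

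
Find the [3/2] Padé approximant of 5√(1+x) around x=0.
(5*x**3/32 + 45*x**2/16 + 15*x/2 + 5)/(3*x**2/16 + x + 1)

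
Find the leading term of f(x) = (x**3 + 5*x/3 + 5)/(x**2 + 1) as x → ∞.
x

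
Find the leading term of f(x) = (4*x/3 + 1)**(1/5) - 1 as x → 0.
4*x/15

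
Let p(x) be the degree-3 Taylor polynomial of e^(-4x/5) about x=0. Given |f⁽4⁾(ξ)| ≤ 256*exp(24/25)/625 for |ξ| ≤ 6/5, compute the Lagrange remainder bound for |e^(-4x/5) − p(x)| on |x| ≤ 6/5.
13824*exp(24/25)/390625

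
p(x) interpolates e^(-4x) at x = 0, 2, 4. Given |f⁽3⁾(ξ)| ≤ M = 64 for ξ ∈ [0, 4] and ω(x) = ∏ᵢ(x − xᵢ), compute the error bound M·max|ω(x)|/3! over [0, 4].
512*sqrt(3)/27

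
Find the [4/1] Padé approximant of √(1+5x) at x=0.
(375*x**4/128 - 25*x**3/8 + 45*x**2/8 + 6*x + 1)/(7*x/2 + 1)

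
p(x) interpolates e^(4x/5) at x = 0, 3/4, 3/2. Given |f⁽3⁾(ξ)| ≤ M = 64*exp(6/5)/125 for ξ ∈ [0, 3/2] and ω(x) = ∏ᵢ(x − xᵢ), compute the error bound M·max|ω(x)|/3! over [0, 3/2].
sqrt(3)*exp(6/5)/125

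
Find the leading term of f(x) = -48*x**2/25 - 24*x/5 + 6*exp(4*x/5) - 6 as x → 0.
64*x**3/125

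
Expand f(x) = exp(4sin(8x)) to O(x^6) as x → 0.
1 + 32*x + 512*x**2 + 5120*x**3 + 32768*x**4 + 1589248*x**5/15 + O(x**6)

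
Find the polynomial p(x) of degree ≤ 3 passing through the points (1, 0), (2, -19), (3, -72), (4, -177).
-3*x**3 + x**2 - x + 3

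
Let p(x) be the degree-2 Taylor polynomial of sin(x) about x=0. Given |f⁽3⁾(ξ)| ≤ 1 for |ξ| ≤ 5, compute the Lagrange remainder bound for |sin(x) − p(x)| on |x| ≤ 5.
125/6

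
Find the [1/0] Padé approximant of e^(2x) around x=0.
2*x + 1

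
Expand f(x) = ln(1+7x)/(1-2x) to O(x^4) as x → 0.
7*x - 21*x**2/2 + 280*x**3/3 + O(x**4)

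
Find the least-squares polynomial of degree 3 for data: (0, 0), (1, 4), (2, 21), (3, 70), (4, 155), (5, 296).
11/126 + (-17/756)x + (167/126)x² + (227/108)x³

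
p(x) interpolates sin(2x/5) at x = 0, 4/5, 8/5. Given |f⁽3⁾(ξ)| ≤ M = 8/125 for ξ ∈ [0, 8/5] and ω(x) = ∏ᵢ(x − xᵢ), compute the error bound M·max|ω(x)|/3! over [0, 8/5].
512*sqrt(3)/421875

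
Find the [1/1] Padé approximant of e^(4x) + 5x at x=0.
(73*x/9 + 1)/(1 - 8*x/9)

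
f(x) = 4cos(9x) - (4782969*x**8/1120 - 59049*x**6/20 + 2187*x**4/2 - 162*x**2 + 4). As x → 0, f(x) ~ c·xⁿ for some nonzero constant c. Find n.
10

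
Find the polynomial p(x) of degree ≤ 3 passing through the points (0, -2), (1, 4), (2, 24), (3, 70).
2*x**3 + x**2 + 3*x - 2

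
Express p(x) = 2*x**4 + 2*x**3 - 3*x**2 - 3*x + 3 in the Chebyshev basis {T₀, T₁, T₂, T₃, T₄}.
(9/4)T₀ + (-3/2)T₁ + (-1/2)T₂ + (1/2)T₃ + (1/4)T₄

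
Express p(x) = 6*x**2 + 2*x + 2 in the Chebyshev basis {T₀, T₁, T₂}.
(5)T₀ + (2)T₁ + (3)T₂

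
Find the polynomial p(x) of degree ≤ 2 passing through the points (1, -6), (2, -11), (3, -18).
-x**2 - 2*x - 3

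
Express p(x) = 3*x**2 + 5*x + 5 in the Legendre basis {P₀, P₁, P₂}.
(6)P₀ + (5)P₁ + (2)P₂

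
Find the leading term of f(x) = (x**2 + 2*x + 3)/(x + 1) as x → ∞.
x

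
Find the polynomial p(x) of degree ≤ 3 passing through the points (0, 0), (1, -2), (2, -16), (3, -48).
-x**3 - 3*x**2 + 2*x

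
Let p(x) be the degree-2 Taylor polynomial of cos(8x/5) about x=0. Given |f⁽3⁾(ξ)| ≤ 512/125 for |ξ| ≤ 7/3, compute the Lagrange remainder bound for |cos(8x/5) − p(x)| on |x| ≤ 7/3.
87808/10125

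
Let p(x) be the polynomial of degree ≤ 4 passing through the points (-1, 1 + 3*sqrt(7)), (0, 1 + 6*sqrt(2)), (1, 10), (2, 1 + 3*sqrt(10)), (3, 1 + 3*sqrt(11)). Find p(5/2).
-251/64 - 15*sqrt(7)/128 + 21*sqrt(2)/16 + 105*sqrt(11)/128 + 105*sqrt(10)/32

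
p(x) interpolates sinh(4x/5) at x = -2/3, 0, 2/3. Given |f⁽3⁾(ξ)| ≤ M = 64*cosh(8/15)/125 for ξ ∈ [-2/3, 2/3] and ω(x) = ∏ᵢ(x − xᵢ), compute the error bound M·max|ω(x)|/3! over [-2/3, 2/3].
512*sqrt(3)*cosh(8/15)/91125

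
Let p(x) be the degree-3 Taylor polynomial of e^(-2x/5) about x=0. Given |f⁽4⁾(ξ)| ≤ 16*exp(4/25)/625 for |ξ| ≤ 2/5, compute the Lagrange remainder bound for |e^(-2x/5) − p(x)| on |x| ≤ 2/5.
32*exp(4/25)/1171875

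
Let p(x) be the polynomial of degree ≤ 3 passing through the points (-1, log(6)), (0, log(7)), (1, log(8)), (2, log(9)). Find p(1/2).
-log(3)/8 - log(6)/16 + 9*log(7)/16 + 27*log(2)/16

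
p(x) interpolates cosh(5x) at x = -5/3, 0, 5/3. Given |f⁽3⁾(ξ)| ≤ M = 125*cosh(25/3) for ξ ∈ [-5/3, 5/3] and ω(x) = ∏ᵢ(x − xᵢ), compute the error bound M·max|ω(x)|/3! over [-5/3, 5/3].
15625*sqrt(3)*cosh(25/3)/729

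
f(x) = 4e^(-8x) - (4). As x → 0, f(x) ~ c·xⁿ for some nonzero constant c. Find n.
1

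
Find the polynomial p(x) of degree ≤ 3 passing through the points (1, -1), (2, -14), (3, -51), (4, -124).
-2*x**3 + x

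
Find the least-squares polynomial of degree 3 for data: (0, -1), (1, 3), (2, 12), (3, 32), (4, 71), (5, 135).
-64/63 + (767/189)x + (-10/9)x² + (31/27)x³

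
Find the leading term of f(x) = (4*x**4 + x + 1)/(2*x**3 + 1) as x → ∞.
2*x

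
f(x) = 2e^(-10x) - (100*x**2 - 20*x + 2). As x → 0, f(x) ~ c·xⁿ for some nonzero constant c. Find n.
3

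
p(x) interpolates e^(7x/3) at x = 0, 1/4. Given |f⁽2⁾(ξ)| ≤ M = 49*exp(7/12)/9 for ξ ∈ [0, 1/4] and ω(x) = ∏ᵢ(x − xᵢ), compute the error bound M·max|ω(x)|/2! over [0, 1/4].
49*exp(7/12)/1152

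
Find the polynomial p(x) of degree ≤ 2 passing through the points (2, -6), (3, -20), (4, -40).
-3*x**2 + x + 4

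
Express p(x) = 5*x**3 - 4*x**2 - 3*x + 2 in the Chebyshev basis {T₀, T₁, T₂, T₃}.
(3/4)T₁ + (-2)T₂ + (5/4)T₃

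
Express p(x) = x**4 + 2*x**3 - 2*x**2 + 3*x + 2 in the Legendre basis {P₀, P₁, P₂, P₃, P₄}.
(23/15)P₀ + (21/5)P₁ + (-16/21)P₂ + (4/5)P₃ + (8/35)P₄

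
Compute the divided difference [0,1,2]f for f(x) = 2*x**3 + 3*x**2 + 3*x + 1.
9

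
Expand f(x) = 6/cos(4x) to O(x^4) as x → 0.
6 + 48*x**2 + O(x**4)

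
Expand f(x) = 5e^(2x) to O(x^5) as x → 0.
5 + 10*x + 10*x**2 + 20*x**3/3 + 10*x**4/3 + O(x**5)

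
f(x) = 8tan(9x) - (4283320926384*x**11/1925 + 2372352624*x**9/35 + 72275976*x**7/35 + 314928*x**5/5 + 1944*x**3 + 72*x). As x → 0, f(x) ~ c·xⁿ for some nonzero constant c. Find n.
13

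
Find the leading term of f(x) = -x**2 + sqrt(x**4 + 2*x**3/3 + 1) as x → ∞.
x/3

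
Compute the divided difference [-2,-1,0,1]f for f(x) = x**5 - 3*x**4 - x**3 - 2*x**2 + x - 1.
10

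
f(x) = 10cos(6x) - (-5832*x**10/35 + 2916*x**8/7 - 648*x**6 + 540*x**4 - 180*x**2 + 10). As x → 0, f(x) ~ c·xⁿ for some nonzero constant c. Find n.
12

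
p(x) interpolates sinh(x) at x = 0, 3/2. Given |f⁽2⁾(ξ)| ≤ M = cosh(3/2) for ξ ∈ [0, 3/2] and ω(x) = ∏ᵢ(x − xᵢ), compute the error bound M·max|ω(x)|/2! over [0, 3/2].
9*cosh(3/2)/32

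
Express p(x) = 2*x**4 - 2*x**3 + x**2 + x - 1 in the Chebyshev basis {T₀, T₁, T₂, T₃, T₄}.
(1/4)T₀ + (-1/2)T₁ + (3/2)T₂ + (-1/2)T₃ + (1/4)T₄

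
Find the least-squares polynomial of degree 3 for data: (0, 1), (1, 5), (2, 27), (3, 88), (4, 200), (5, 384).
15/14 + (-43/84)x + (5/4)x² + (17/6)x³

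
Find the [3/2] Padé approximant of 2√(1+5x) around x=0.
(125*x**3/16 + 225*x**2/8 + 15*x + 2)/(75*x**2/16 + 5*x + 1)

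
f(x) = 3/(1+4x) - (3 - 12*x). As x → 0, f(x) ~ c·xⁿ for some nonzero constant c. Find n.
2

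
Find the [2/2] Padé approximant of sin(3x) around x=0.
3*x/(3*x**2/2 + 1)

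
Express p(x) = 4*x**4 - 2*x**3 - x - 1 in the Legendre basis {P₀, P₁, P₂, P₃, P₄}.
(-1/5)P₀ + (-11/5)P₁ + (16/7)P₂ + (-4/5)P₃ + (32/35)P₄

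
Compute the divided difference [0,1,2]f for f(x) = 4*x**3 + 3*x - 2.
12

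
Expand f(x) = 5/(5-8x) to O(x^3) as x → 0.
1 + 8*x/5 + 64*x**2/25 + O(x**3)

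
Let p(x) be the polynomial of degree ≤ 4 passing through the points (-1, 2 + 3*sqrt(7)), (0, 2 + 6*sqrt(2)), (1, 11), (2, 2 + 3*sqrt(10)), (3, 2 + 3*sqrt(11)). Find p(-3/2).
-315*sqrt(2)/16 - 135*sqrt(10)/32 + 105*sqrt(11)/128 + 945*sqrt(7)/128 + 1829/64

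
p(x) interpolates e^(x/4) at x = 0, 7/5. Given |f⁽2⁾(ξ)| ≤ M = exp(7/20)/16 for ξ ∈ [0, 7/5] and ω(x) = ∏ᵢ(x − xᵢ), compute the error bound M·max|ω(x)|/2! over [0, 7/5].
49*exp(7/20)/3200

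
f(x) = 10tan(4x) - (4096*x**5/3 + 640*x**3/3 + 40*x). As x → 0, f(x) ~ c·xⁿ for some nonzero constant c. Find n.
7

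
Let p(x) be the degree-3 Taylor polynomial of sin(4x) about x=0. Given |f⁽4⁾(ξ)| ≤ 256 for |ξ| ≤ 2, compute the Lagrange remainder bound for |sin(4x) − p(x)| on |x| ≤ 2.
512/3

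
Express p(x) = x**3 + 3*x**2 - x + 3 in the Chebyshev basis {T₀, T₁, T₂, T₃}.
(9/2)T₀ + (-1/4)T₁ + (3/2)T₂ + (1/4)T₃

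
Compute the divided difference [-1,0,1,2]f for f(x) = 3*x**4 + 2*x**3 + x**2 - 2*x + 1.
8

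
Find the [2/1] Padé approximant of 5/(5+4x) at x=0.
1/(4*x/5 + 1)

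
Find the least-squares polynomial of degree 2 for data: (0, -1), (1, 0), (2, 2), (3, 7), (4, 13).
-33/35 + (-3/14)x + (13/14)x²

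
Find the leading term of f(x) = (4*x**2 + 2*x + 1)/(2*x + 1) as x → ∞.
2*x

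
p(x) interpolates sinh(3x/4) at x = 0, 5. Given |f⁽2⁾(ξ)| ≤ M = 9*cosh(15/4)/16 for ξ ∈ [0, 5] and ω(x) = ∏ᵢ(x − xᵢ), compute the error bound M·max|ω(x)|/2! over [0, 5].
225*cosh(15/4)/128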